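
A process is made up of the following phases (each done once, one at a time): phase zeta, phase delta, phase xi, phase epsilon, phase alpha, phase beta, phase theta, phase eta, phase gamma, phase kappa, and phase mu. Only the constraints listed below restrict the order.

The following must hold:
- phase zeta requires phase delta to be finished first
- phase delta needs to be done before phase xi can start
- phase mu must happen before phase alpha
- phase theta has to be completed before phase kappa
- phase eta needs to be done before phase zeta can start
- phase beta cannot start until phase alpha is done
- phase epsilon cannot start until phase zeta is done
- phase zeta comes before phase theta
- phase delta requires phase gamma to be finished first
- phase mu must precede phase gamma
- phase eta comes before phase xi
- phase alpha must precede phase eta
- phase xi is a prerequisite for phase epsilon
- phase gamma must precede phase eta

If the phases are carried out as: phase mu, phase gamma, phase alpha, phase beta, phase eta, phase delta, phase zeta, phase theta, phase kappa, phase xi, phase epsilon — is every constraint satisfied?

Every stated constraint is respected: phase eta sits at position 5, ahead of phase xi at position 10, and each of the other listed pairs likewise has the predecessor earlier in the sequence.

Yes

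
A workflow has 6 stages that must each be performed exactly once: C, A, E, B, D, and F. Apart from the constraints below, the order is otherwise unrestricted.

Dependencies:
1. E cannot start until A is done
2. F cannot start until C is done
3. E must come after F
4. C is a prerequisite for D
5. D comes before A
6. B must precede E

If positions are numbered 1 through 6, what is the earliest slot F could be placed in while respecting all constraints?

2

The only stage forced before F (directly or transitively) is C.
With 1 mandatory predecessor, the earliest F can sit is position 1+1 = 2, and placing just that one first achieves it.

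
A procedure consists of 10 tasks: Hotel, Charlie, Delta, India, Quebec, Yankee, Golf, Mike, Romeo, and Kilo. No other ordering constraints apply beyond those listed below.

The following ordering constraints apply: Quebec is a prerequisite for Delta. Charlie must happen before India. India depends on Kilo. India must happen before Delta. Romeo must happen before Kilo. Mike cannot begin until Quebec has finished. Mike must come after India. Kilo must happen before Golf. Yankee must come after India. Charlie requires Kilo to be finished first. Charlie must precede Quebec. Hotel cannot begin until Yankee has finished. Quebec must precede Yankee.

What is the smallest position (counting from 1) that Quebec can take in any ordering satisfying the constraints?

4

The tasks that are forced before Quebec, directly or transitively, are Charlie, Romeo, Kilo. That's 3 tasks.
With 3 mandatory predecessors, the earliest Quebec can sit is position 3+1 = 4, and placing just those 3 first achieves it.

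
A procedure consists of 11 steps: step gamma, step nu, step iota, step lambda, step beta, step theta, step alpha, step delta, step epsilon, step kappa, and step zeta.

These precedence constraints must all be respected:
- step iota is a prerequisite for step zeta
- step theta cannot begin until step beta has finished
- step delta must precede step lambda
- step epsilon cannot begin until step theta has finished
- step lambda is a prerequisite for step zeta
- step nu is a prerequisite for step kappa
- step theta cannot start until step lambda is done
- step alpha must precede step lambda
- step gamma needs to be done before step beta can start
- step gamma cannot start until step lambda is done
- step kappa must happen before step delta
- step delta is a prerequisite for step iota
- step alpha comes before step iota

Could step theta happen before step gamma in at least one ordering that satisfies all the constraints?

There is a dependency chain step gamma → step beta → step theta, so step theta always comes after step gamma.
Hence step theta can never be scheduled before step gamma.

No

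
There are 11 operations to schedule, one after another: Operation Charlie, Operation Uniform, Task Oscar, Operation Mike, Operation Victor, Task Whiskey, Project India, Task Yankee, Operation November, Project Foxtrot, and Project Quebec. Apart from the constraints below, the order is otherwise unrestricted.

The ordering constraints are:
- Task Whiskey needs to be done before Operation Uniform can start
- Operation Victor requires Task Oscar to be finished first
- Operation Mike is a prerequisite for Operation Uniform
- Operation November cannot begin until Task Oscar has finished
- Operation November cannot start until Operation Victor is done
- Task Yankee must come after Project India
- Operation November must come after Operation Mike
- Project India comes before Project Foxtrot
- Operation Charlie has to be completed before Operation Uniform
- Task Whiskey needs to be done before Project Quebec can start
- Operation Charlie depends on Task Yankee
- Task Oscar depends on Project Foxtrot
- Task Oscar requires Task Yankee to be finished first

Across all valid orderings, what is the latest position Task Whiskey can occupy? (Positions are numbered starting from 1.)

Every operation that must follow Task Whiskey has to come after it. Tracing all chains starting from Task Whiskey, those operations are: Operation Uniform, Project Quebec — 2 in total.
So at least 2 operations follow Task Whiskey, putting Task Whiskey no later than position 9. That position is achievable by scheduling everything else first.

9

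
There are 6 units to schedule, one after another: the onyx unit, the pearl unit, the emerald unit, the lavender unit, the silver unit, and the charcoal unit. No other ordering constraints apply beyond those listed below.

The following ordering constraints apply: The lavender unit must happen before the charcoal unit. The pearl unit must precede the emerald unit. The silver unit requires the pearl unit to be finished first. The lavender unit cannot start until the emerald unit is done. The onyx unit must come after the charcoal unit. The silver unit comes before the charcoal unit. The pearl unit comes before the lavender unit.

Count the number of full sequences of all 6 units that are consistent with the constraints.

3

Only the pearl unit has no prerequisites, so it must go first.
Counting all ways to extend the partial order to a total order gives 3.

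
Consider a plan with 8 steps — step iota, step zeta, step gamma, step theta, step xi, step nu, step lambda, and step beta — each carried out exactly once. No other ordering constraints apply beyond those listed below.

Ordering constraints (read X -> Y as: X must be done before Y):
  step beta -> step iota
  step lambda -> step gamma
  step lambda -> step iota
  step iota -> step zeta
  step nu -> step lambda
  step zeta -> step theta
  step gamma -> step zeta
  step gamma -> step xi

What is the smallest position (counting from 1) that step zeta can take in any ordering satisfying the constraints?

Every step that must precede step zeta has to come before it. Tracing all chains that end at step zeta, those steps are: step iota, step gamma, step nu, step lambda, step beta — 5 in total.
With 5 mandatory predecessors, the earliest step zeta can sit is position 5+1 = 6, and placing just those 5 first achieves it.

6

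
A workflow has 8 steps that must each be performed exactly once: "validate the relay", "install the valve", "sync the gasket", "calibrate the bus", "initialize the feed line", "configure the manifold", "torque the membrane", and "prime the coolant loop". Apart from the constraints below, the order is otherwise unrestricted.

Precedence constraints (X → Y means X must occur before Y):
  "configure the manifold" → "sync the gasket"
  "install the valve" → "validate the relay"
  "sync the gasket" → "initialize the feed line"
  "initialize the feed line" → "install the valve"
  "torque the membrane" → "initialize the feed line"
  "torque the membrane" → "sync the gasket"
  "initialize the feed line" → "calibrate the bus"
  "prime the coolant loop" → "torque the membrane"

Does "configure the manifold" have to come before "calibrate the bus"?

Yes

There is a constraint chain "configure the manifold" → "sync the gasket" → "initialize the feed line" → "calibrate the bus".
So "configure the manifold" must precede "calibrate the bus" in any valid ordering.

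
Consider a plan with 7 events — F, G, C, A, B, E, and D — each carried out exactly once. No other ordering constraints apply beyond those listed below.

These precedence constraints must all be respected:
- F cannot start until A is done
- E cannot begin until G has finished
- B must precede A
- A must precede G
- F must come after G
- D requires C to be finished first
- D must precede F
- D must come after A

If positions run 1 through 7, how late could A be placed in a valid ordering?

3

The events that are forced after A, directly or by a chain of constraints, are F, G, E, D. That's 4 events.
So at least 4 events follow A, putting A no later than position 3. That position is achievable by scheduling everything else first.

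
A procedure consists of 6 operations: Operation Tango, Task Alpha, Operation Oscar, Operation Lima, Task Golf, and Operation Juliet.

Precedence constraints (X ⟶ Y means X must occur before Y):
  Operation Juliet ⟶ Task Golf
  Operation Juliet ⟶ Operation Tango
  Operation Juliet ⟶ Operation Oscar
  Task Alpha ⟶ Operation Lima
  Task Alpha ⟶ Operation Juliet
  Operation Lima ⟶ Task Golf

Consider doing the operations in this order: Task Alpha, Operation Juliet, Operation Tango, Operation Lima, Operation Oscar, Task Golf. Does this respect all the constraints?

Yes

Every stated constraint is respected: Operation Juliet sits at position 2, ahead of Task Golf at position 6, and each of the other listed pairs likewise has the predecessor earlier in the sequence.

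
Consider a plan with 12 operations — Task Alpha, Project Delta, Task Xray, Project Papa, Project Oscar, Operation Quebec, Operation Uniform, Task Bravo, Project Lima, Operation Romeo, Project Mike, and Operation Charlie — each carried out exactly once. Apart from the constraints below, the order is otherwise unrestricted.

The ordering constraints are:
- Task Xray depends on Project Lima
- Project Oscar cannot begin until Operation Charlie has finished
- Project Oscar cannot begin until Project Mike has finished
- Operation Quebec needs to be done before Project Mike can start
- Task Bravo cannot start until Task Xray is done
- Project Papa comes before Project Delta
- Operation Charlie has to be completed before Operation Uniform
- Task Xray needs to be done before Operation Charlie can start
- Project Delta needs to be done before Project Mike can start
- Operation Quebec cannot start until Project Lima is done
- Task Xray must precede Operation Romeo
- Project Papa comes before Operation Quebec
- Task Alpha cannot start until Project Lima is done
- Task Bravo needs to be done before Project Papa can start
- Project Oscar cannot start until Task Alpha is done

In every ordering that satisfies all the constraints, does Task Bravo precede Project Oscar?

Yes

There is a constraint chain Task Bravo → Project Papa → Project Delta → Project Mike → Project Oscar.
That forces Task Bravo before Project Oscar in every valid schedule.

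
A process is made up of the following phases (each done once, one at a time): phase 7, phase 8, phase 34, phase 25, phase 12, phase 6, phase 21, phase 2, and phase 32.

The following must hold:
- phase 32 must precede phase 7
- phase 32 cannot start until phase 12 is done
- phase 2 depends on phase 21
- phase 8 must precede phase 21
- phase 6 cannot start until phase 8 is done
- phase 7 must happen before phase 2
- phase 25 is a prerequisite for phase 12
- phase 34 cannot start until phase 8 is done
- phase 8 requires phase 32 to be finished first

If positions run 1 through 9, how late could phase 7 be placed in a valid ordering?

8

Following the constraints forward from phase 7, its only required successor is phase 2.
With 1 mandatory successor out of 9 phases total, the latest slot for phase 7 is 9−1 = 8, and it's reachable by doing all non-successors before phase 7.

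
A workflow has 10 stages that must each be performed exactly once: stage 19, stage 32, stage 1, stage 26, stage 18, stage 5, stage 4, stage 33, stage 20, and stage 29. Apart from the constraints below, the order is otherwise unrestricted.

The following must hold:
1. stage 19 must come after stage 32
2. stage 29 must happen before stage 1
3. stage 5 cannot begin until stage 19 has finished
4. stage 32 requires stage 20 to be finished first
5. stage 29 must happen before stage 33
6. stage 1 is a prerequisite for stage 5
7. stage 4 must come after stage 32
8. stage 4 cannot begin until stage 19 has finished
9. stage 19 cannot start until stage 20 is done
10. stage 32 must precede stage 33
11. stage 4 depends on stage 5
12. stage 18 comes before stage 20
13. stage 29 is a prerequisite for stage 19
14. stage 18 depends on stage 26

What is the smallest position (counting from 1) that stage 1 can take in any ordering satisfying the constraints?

Working backwards through the constraints from stage 1, its only required predecessor is stage 29.
So at minimum 1 stage comes before stage 1, putting stage 1 no earlier than position 2. That position is achievable by scheduling exactly that predecessor first.

2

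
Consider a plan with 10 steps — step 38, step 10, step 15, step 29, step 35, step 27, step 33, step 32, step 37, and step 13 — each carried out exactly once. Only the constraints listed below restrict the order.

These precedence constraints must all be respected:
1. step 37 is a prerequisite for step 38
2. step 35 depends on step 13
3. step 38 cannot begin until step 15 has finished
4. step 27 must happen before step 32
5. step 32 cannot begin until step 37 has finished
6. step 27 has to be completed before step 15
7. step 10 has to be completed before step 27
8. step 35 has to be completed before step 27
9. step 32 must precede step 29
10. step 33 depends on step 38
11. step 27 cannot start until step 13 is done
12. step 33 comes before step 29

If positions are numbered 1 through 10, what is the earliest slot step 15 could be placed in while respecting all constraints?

The steps that are forced before step 15, directly or transitively, are step 10, step 35, step 27, step 13. That's 4 steps.
So at minimum 4 steps come before step 15, putting step 15 no earlier than position 5. That position is achievable by scheduling exactly those predecessors first.

5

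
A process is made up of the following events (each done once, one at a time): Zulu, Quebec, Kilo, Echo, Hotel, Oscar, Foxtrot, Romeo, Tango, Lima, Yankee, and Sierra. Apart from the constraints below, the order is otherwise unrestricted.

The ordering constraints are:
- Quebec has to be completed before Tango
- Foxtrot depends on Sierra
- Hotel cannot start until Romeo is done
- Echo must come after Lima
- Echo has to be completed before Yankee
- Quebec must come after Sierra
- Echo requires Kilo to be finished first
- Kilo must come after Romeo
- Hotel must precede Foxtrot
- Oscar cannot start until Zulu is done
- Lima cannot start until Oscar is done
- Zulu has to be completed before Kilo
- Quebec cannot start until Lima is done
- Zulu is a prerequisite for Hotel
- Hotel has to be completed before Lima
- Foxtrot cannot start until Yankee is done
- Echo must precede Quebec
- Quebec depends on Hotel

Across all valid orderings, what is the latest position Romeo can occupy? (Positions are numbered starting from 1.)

The events that are forced after Romeo, directly or by a chain of constraints, are Quebec, Kilo, Echo, Hotel, Foxtrot, Tango, Lima, Yankee. That's 8 events.
So at least 8 events follow Romeo, putting Romeo no later than position 4. That position is achievable by scheduling everything else first.

4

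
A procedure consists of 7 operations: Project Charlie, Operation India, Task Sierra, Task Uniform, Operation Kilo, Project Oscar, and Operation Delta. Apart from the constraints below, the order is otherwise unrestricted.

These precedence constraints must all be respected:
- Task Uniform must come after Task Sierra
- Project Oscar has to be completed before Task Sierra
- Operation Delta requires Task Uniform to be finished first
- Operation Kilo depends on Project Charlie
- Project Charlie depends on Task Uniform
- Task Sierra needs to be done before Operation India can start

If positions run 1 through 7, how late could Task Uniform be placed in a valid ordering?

The operations that are forced after Task Uniform, directly or by a chain of constraints, are Project Charlie, Operation Kilo, Operation Delta. That's 3 operations.
So at least 3 operations follow Task Uniform, putting Task Uniform no later than position 4. That position is achievable by scheduling everything else first.

4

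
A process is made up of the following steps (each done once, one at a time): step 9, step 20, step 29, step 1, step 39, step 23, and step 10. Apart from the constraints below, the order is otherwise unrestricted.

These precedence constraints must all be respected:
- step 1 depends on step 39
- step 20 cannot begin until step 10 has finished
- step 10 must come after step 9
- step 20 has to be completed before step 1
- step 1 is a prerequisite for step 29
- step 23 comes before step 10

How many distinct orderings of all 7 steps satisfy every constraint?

The steps with no prerequisites are step 9, step 39, step 23; any of them can be placed first.
Counting all ways to extend the partial order to a total order gives 10.

10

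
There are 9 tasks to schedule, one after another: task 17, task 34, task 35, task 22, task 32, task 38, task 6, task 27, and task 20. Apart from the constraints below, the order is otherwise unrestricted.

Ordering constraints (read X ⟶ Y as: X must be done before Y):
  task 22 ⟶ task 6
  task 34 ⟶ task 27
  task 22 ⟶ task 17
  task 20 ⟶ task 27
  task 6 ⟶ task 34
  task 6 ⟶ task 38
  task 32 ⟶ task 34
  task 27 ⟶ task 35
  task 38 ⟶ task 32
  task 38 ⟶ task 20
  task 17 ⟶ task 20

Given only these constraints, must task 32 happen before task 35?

There is a constraint chain task 32 → task 34 → task 27 → task 35.
That forces task 32 before task 35 in every valid schedule.

Yes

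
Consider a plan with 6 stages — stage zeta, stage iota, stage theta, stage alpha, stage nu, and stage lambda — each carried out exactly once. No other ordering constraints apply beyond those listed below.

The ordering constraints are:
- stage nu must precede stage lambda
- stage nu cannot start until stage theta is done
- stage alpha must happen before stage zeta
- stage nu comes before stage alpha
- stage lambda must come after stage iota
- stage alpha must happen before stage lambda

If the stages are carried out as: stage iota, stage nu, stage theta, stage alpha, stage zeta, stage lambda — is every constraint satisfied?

The sequence places stage nu ahead of stage theta.
But one of the constraints requires stage theta before stage nu, so this ordering violates it.

No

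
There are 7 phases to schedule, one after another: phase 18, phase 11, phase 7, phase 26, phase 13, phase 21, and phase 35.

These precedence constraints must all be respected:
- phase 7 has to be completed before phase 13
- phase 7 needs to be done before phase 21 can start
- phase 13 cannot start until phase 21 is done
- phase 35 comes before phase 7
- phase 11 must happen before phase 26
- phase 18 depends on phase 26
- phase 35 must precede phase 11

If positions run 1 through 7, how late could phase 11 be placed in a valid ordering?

5

The phases that are forced after phase 11, directly or by a chain of constraints, are phase 18, phase 26. That's 2 phases.
So at least 2 phases follow phase 11, putting phase 11 no later than position 5. That position is achievable by scheduling everything else first.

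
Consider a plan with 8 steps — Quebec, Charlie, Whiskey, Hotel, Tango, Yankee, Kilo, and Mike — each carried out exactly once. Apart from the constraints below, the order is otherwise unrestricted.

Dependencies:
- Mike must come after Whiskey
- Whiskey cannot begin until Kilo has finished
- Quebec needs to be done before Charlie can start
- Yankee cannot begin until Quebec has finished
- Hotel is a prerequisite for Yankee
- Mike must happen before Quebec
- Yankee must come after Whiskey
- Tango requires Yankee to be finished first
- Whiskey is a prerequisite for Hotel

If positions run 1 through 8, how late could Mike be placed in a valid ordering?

The steps that are forced after Mike, directly or by a chain of constraints, are Quebec, Charlie, Tango, Yankee. That's 4 steps.
So at least 4 steps follow Mike, putting Mike no later than position 4. That position is achievable by scheduling everything else first.

4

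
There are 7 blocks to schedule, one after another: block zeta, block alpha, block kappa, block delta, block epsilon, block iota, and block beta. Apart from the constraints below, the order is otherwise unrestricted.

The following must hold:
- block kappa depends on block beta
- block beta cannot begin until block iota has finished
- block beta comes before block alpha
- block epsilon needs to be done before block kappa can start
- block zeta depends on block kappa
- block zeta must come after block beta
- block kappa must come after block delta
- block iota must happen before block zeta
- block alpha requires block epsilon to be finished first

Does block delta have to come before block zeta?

Chaining the stated constraints: block delta → block kappa → block zeta.
That forces block delta before block zeta in every valid schedule.

Yes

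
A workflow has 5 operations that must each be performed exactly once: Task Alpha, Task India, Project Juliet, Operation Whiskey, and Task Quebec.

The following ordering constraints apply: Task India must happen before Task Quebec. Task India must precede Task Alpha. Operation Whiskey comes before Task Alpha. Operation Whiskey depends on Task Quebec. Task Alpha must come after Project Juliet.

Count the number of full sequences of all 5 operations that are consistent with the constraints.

The operations with no prerequisites are Task India, Project Juliet; any of them can be placed first.
Systematically extending each partial ordering one operation at a time and counting, there are 4 complete orderings.

4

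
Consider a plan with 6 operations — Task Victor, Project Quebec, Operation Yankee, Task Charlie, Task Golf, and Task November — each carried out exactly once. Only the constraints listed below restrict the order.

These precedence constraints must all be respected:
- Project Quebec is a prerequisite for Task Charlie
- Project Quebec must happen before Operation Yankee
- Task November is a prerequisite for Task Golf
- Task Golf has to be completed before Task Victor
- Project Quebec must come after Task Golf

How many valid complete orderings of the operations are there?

Only Task November has no prerequisites, so it must go first.
Enumerating by repeatedly choosing an available operation (one whose prerequisites are all placed) gives 8 distinct complete orderings.

8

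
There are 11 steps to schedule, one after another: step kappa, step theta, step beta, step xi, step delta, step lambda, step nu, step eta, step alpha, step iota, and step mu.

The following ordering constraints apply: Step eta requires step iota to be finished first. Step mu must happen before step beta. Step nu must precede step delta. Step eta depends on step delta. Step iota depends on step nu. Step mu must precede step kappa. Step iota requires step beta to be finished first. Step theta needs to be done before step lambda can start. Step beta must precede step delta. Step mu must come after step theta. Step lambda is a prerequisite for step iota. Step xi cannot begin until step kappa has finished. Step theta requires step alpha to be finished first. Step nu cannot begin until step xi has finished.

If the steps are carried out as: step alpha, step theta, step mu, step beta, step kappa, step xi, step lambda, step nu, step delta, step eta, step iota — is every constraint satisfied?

Here step iota comes after step eta.
Since step iota is required before step eta, the ordering is invalid.

No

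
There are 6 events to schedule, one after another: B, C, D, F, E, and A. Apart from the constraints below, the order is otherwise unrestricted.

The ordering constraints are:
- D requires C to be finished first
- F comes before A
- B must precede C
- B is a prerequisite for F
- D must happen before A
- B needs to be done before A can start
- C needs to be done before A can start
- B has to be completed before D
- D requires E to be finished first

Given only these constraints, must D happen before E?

No

There is a chain E → D, which puts E before D.
So D does not have to come before E — it cannot.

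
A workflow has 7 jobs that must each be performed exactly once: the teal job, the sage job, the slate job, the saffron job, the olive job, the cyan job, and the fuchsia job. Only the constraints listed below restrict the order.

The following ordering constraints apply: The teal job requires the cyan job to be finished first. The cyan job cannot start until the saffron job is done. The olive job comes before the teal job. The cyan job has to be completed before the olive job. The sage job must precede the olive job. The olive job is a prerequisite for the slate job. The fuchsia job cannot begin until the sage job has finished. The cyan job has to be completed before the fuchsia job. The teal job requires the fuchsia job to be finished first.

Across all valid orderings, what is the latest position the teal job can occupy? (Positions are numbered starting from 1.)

7

No constraint forces any job after the teal job, so it can be placed last, in position 7.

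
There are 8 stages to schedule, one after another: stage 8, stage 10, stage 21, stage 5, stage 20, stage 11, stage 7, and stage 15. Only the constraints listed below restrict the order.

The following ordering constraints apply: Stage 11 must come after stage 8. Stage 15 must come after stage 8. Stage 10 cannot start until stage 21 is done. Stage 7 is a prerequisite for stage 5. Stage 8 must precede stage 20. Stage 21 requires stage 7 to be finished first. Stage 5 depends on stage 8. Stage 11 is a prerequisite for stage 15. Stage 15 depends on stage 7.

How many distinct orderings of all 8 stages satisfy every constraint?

546

2 stages have no prerequisites (stage 8, stage 7), so any of them could come first.
Enumerating by repeatedly choosing an available stage (one whose prerequisites are all placed) gives 546 distinct complete orderings.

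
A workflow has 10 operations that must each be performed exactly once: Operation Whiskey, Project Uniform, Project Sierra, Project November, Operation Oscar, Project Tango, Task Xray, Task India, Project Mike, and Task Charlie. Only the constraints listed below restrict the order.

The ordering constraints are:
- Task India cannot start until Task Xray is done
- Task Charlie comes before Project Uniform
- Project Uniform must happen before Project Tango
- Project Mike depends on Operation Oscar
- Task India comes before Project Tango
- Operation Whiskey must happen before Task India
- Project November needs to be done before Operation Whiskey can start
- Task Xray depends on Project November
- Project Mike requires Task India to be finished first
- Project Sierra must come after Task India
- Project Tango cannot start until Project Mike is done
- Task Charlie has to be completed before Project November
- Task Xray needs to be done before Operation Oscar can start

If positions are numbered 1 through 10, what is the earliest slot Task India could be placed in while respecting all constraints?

5

The operations that are forced before Task India, directly or transitively, are Operation Whiskey, Project November, Task Xray, Task Charlie. That's 4 operations.
So at minimum 4 operations come before Task India, putting Task India no earlier than position 5. That position is achievable by scheduling exactly those predecessors first.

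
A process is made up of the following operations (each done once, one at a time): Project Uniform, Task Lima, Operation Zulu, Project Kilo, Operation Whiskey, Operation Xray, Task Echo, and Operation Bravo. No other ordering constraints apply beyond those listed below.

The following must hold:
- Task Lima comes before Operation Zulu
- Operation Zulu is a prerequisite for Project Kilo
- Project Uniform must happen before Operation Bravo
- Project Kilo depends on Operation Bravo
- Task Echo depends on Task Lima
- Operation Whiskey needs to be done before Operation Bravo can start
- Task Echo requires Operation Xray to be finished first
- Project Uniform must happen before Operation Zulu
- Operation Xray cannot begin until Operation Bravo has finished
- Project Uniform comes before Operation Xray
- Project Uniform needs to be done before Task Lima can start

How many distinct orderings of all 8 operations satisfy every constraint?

48

2 operations have no prerequisites (Project Uniform, Operation Whiskey), so any of them could come first.
Enumerating by repeatedly choosing an available operation (one whose prerequisites are all placed) gives 48 distinct complete orderings.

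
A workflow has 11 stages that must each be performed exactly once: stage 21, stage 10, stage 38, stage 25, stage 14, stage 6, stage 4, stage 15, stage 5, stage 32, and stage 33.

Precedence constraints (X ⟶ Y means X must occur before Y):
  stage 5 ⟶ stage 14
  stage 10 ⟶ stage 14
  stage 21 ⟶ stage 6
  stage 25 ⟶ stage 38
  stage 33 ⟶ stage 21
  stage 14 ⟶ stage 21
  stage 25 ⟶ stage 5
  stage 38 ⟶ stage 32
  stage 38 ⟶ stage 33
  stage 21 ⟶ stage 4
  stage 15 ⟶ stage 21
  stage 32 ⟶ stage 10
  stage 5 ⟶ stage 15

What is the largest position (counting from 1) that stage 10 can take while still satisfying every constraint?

7

The stages that are forced after stage 10, directly or by a chain of constraints, are stage 21, stage 14, stage 6, stage 4. That's 4 stages.
So at least 4 stages follow stage 10, putting stage 10 no later than position 7. That position is achievable by scheduling everything else first.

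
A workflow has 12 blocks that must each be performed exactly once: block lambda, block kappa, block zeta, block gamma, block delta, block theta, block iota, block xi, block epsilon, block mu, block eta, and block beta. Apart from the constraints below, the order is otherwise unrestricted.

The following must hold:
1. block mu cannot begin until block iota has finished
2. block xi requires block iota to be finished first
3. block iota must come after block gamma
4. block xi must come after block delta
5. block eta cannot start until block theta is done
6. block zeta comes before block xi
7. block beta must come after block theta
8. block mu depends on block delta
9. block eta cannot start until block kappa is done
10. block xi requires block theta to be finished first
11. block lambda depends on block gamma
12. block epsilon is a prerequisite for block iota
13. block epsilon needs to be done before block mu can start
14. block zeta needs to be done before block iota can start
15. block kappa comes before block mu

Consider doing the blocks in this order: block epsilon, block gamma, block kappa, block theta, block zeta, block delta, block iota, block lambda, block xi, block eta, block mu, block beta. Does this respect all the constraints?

Checking each listed constraint against this order: for instance, block epsilon is in position 1 and block mu in position 11, so that constraint holds — and the remaining constraints check out the same way.

Yes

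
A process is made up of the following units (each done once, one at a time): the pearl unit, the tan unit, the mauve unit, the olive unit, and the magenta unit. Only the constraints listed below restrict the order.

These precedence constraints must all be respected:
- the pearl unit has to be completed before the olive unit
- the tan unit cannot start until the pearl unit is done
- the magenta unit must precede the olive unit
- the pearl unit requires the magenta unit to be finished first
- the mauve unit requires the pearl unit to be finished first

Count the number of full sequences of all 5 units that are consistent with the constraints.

6

Only the magenta unit has no prerequisites, so it must go first.
Counting all ways to extend the partial order to a total order gives 6.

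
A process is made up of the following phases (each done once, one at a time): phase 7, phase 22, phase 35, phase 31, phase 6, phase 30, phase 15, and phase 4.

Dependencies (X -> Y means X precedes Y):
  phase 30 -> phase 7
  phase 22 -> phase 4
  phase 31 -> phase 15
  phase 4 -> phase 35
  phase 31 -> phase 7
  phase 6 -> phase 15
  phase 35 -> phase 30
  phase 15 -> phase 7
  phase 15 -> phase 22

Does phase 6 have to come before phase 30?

There is a constraint chain phase 6 → phase 15 → phase 22 → phase 4 → phase 35 → phase 30.
Hence phase 6 necessarily comes before phase 30.

Yes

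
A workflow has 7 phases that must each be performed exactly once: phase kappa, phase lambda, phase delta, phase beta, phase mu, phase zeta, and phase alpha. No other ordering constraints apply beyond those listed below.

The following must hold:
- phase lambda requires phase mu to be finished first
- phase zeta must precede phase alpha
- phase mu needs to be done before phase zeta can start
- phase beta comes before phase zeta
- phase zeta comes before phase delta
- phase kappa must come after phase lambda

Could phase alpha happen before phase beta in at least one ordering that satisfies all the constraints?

There is a dependency chain phase beta → phase zeta → phase alpha, so phase alpha always comes after phase beta.
So no valid ordering can have phase alpha before phase beta.

No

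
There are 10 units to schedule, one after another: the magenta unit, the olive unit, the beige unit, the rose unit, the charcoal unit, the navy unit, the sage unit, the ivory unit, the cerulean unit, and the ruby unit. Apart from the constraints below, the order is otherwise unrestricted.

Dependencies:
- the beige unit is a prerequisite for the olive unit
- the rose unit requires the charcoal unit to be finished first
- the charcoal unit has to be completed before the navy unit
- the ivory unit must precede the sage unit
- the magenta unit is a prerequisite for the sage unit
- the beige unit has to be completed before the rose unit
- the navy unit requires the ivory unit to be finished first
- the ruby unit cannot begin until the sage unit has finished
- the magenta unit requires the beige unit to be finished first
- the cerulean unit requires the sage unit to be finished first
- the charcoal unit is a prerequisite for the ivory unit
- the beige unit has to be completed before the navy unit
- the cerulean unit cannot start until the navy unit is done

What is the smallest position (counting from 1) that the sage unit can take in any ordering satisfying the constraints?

Every unit that must precede the sage unit has to come before it. Tracing all chains that end at the sage unit, those units are: the magenta unit, the beige unit, the charcoal unit, the ivory unit — 4 in total.
With 4 mandatory predecessors, the earliest the sage unit can sit is position 4+1 = 5, and placing just those 4 first achieves it.

5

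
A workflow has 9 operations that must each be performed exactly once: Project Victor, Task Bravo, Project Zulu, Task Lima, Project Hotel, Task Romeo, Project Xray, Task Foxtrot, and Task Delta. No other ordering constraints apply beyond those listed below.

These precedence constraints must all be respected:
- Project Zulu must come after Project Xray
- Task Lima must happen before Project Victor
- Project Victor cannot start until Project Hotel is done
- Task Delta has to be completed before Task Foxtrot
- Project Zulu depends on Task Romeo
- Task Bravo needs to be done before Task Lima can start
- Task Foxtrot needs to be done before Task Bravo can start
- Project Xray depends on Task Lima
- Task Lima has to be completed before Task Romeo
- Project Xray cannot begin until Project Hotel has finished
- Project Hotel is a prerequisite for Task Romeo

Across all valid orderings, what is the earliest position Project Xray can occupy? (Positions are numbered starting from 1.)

The operations that are forced before Project Xray, directly or transitively, are Task Bravo, Task Lima, Project Hotel, Task Foxtrot, Task Delta. That's 5 operations.
With 5 mandatory predecessors, the earliest Project Xray can sit is position 5+1 = 6, and placing just those 5 first achieves it.

6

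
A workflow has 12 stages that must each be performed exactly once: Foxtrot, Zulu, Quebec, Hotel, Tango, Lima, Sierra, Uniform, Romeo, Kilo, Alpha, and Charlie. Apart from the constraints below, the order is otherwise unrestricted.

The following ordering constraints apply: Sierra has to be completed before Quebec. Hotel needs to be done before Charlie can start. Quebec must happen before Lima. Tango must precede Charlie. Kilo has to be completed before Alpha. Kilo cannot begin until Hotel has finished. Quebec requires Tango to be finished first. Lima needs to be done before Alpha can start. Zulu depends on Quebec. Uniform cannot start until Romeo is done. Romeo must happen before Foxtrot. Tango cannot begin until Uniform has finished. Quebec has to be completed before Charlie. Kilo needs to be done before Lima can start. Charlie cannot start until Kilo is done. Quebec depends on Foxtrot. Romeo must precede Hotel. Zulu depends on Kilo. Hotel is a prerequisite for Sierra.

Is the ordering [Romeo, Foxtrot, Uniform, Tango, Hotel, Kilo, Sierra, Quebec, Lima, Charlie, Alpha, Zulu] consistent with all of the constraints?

Yes

Every stated constraint is respected: Tango sits at position 4, ahead of Charlie at position 10, and each of the other listed pairs likewise has the predecessor earlier in the sequence.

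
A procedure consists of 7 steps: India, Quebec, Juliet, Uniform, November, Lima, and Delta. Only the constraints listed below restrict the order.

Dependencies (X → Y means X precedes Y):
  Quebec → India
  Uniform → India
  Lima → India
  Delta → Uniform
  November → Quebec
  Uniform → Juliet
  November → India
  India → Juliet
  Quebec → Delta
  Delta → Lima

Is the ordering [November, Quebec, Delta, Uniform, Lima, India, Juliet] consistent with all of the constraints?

Yes

Going through the constraints one by one, each required predecessor appears earlier in the sequence than its dependent — e.g. November (position 1) is before India (position 6), as required.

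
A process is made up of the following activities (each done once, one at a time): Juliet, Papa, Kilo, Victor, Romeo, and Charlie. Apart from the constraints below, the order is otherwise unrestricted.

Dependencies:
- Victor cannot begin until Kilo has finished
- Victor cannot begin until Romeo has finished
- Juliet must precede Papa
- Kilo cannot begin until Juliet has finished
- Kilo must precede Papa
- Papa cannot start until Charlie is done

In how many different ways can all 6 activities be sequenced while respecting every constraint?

30

The activities with no prerequisites are Juliet, Romeo, Charlie; any of them can be placed first.
Enumerating by repeatedly choosing an available activity (one whose prerequisites are all placed) gives 30 distinct complete orderings.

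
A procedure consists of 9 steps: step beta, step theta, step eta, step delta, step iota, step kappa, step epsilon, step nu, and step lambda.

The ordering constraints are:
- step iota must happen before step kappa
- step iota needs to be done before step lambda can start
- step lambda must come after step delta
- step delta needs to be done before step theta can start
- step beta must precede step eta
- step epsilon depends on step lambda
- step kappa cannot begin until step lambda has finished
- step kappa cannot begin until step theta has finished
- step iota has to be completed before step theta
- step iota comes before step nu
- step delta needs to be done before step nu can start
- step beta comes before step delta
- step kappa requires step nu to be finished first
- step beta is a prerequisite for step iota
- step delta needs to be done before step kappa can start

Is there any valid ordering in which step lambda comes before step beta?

There is a dependency chain step beta → step delta → step lambda, so step lambda always comes after step beta.
So no valid ordering can have step lambda before step beta.

No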